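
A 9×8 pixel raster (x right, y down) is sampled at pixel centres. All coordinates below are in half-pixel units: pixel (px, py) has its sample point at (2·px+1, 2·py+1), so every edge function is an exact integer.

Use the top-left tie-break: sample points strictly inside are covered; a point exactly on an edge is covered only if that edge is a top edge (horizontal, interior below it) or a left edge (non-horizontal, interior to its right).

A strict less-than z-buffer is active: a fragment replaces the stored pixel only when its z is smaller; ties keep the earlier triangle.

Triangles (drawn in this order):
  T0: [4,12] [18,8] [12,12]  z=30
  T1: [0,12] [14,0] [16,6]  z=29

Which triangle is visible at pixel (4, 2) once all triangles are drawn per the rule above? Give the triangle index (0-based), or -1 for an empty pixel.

T0:
  2·area = 32
  edge (4, 12)→(18, 8): d=(14,-4) top-left  bias=+0
  edge (18, 8)→(12, 12): d=(-6,4) right/bottom  bias=-1
  edge (12, 12)→(4, 12): d=(-8,0) right/bottom  bias=-1
    (7,4)@(15, 9): e=[2,6,24] → X
    (8,4)@(17, 9): e=[10,-2,24] → .
    (4,5)@(9, 11): e=[6,18,8] → X
    (5,5)@(11, 11): e=[14,10,8] → X
    (6,5)@(13, 11): e=[22,2,8] → X
    (7,5)@(15, 11): e=[30,-6,8] → .
    (4,6)@(9, 13): e=[34,6,-8] → .
    (5,6)@(11, 13): e=[42,-2,-8] → .
    (6,6)@(13, 13): e=[50,-10,-8] → .
  covered (4 px):
    . . . . . . . . .
    . . . . . . . . .
    . . . . . . . . .
    . . . . . . . . .
    . . . . . . . X .
    . . . . X X X . .
    . . . . . . . . .
    . . . . . . . . .
T1:
  2·area = 108
  edge (0, 12)→(14, 0): d=(14,-12) top-left  bias=+0
  edge (14, 0)→(16, 6): d=(2,6) right/bottom  bias=-1
  edge (16, 6)→(0, 12): d=(-16,6) right/bottom  bias=-1
    (6,0)@(13, 1): e=[2,8,98] → X
    (7,0)@(15, 1): e=[26,-4,86] → .
    (5,1)@(11, 3): e=[6,24,78] → X
    (7,1)@(15, 3): e=[54,0,54] → .  [on edge]
    (4,2)@(9, 5): e=[10,40,58] → X
    (7,2)@(15, 5): e=[82,4,22] → X
    (8,2)@(17, 5): e=[106,-8,10] → .
    (3,3)@(7, 7): e=[14,56,38] → X
    (7,3)@(15, 7): e=[110,8,-10] → .
    (2,4)@(5, 9): e=[18,72,18] → X
    (4,4)@(9, 9): e=[66,48,-6] → .
    (5,4)@(11, 9): e=[90,36,-18] → .
    (8,4)@(17, 9): e=[162,0,-54] → .  [on edge]
  covered (13 px):
    . . . . . . X . .
    . . . . . X X . .
    . . . . X X X X .
    . . . X X X X . .
    . . X X . . . . .
    . . . . . . . . .
    . . . . . . . . .
    . . . . . . . . .

Z-buffer (winner per pixel, '.' = empty):
  . . . . . . 1 . .
  . . . . . 1 1 . .
  . . . . 1 1 1 1 .
  . . . 1 1 1 1 . .
  . . 1 1 . . . 0 .
  . . . . 0 0 0 . .
  . . . . . . . . .
  . . . . . . . . .

Answer: 1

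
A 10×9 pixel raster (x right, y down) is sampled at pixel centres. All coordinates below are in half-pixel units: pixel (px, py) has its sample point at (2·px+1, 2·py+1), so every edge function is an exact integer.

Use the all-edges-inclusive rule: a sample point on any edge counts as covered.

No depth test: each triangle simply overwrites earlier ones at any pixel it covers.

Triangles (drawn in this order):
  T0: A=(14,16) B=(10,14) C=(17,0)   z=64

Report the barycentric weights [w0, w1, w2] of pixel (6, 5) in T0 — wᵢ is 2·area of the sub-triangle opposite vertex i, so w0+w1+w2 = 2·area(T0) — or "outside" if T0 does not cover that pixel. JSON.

T0:
  2·area = 70
  edge (14, 16)→(10, 14): d=(-4,-2) inclusive
  edge (10, 14)→(17, 0): d=(7,-14) inclusive
  edge (17, 0)→(14, 16): d=(-3,16) inclusive
    (7,2)@(15, 5): e=[46,7,17] → X
    (8,2)@(17, 5): e=[50,35,-15] → .
    (7,3)@(15, 7): e=[38,21,11] → X
    (8,3)@(17, 7): e=[42,49,-21] → .
    (6,4)@(13, 9): e=[26,7,37] → X
    (8,4)@(17, 9): e=[34,63,-27] → .
    (6,5)@(13, 11): e=[18,21,31] → X
    (7,5)@(15, 11): e=[22,49,-1] → .
    (5,6)@(11, 13): e=[6,7,57] → X
    (7,6)@(15, 13): e=[14,63,-7] → .
    (5,7)@(11, 15): e=[-2,21,51] → .
    (6,7)@(13, 15): e=[2,49,19] → X
  covered (8 px):
    . . . . . . . . . .
    . . . . . . . . . .
    . . . . . . . X . .
    . . . . . . . X . .
    . . . . . . X X . .
    . . . . . . X . . .
    . . . . . X X . . .
    . . . . . . X . . .
    . . . . . . . . . .

Final: [21,31,18]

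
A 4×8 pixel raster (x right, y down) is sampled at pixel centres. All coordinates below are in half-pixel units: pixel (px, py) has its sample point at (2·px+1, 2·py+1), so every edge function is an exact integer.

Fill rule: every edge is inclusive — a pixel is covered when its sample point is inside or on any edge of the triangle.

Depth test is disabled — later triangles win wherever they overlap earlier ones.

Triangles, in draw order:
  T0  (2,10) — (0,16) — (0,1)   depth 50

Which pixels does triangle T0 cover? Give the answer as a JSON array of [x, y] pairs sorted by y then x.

T0:
  2·area = 30
  edge (2, 10)→(0, 16): d=(-2,6) inclusive
  edge (0, 16)→(0, 1): d=(0,-15) inclusive
  edge (0, 1)→(2, 10): d=(2,9) inclusive
    (2,0)@(5, 1): e=[0,75,-45] → .  [on edge]
    (0,3)@(1, 7): e=[12,15,3] → X
    (1,3)@(3, 7): e=[0,45,-15] → .  [on edge]
    (0,4)@(1, 9): e=[8,15,7] → X
    (1,4)@(3, 9): e=[-4,45,-11] → .
    (0,5)@(1, 11): e=[4,15,11] → X
    (1,5)@(3, 11): e=[-8,45,-7] → .
    (0,6)@(1, 13): e=[0,15,15] → X  [on edge]
    (1,6)@(3, 13): e=[-12,45,-3] → .
    (0,7)@(1, 15): e=[-4,15,19] → .
  covered (4 px):
    . . . .
    . . . .
    . . . .
    X . . .
    X . . .
    X . . .
    X . . .
    . . . .

Answer: [[0,3],[0,4],[0,5],[0,6]]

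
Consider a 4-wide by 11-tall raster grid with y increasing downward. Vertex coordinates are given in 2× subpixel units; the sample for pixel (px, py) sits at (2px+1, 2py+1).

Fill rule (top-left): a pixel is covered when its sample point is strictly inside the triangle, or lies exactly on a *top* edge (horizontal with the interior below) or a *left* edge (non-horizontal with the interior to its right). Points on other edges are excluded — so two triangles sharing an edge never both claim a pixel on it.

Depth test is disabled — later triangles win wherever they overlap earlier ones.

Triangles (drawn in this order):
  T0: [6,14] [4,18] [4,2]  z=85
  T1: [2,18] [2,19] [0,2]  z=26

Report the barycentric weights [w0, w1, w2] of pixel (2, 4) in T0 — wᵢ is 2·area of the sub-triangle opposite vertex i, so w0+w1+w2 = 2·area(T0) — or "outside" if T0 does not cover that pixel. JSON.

T0:
  2·area = 32
  edge (6, 14)→(4, 18): d=(-2,4) right/bottom  bias=-1
  edge (4, 18)→(4, 2): d=(0,-16) top-left  bias=+0
  edge (4, 2)→(6, 14): d=(2,12) right/bottom  bias=-1
    (2,4)@(5, 9): e=[14,16,2] → #
    (3,4)@(7, 9): e=[6,48,-22] → ·
    (2,5)@(5, 11): e=[10,16,6] → #
    (3,5)@(7, 11): e=[2,48,-18] → ·
    (2,6)@(5, 13): e=[6,16,10] → #
    (3,6)@(7, 13): e=[-2,48,-14] → ·
    (2,7)@(5, 15): e=[2,16,14] → #
    (3,7)@(7, 15): e=[-6,48,-10] → ·
    (2,8)@(5, 17): e=[-2,16,18] → ·
  covered (4 px):
    · · · ·
    · · · ·
    · · · ·
    · · · ·
    · · # ·
    · · # ·
    · · # ·
    · · # ·
    · · · ·
    · · · ·
    · · · ·
T1:
  2·area = 2
  edge (2, 18)→(2, 19): d=(0,1) right/bottom  bias=-1
  edge (2, 19)→(0, 2): d=(-2,-17) top-left  bias=+0
  edge (0, 2)→(2, 18): d=(2,16) right/bottom  bias=-1
  covered (0 px):
    · · · ·
    · · · ·
    · · · ·
    · · · ·
    · · · ·
    · · · ·
    · · · ·
    · · · ·
    · · · ·
    · · · ·
    · · · ·

Result: [16,2,14]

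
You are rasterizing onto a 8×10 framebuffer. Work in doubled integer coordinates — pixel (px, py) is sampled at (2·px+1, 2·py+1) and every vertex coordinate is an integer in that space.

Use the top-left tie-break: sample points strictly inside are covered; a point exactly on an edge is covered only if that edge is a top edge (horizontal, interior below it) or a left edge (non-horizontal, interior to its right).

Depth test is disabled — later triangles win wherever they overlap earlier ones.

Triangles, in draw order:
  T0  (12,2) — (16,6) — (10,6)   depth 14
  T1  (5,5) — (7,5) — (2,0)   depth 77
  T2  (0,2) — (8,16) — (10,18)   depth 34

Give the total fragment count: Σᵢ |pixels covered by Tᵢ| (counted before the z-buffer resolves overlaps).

T0:
  2·area = 24
  edge (12, 2)→(16, 6): d=(4,4) right/bottom  bias=-1
  edge (16, 6)→(10, 6): d=(-6,0) right/bottom  bias=-1
  edge (10, 6)→(12, 2): d=(2,-4) top-left  bias=+0
    (5,0)@(11, 1): e=[0,30,-6] → ·  [on edge]
    (6,1)@(13, 3): e=[0,18,6] → ·  [on edge]
    (5,2)@(11, 5): e=[16,6,2] → #
    (6,2)@(13, 5): e=[8,6,10] → #
    (7,2)@(15, 5): e=[0,6,18] → ·  [on edge]
    (5,3)@(11, 7): e=[24,-6,6] → ·
    (6,3)@(13, 7): e=[16,-6,14] → ·
  covered (2 px):
    · · · · · · · ·
    · · · · · · · ·
    · · · · · # # ·
    · · · · · · · ·
    · · · · · · · ·
    · · · · · · · ·
    · · · · · · · ·
    · · · · · · · ·
    · · · · · · · ·
    · · · · · · · ·
T1:
  2·area = 10  (B↔C swapped to make it positive)
  edge (5, 5)→(2, 0): d=(-3,-5) top-left  bias=+0
  edge (2, 0)→(7, 5): d=(5,5) right/bottom  bias=-1
  edge (7, 5)→(5, 5): d=(-2,0) right/bottom  bias=-1
    (1,0)@(3, 1): e=[2,0,8] → ·  [on edge]
    (2,1)@(5, 3): e=[6,0,4] → ·  [on edge]
    (0,2)@(1, 5): e=[-20,30,0] → ·  [on edge]
    (1,2)@(3, 5): e=[-10,20,0] → ·  [on edge]
    (2,2)@(5, 5): e=[0,10,0] → ·  [on edge]
    (3,2)@(7, 5): e=[10,0,0] → ·  [on edge]
    (4,2)@(9, 5): e=[20,-10,0] → ·  [on edge]
    (5,2)@(11, 5): e=[30,-20,0] → ·  [on edge]
    (6,2)@(13, 5): e=[40,-30,0] → ·  [on edge]
    (7,2)@(15, 5): e=[50,-40,0] → ·  [on edge]
    (4,3)@(9, 7): e=[14,0,-4] → ·  [on edge]
    (5,4)@(11, 9): e=[18,0,-8] → ·  [on edge]
    (6,5)@(13, 11): e=[22,0,-12] → ·  [on edge]
    (7,6)@(15, 13): e=[26,0,-16] → ·  [on edge]
    (5,7)@(11, 15): e=[0,30,-20] → ·  [on edge]
  covered (0 px):
    · · · · · · · ·
    · · · · · · · ·
    · · · · · · · ·
    · · · · · · · ·
    · · · · · · · ·
    · · · · · · · ·
    · · · · · · · ·
    · · · · · · · ·
    · · · · · · · ·
    · · · · · · · ·
T2:
  2·area = 12  (B↔C swapped to make it positive)
  edge (0, 2)→(10, 18): d=(10,16) right/bottom  bias=-1
  edge (10, 18)→(8, 16): d=(-2,-2) top-left  bias=+0
  edge (8, 16)→(0, 2): d=(-8,-14) top-left  bias=+0
    (1,3)@(3, 7): e=[2,8,2] → #
    (2,3)@(5, 7): e=[-30,12,30] → ·
    (0,4)@(1, 9): e=[54,0,-42] → ·  [on edge]
    (1,4)@(3, 9): e=[22,4,-14] → ·
    (1,5)@(3, 11): e=[42,0,-30] → ·  [on edge]
    (2,6)@(5, 13): e=[30,0,-18] → ·  [on edge]
    (3,7)@(7, 15): e=[18,0,-6] → ·  [on edge]
    (4,8)@(9, 17): e=[6,0,6] → #  [on edge]
    (5,8)@(11, 17): e=[-26,4,34] → ·
    (4,9)@(9, 19): e=[26,-4,-10] → ·
    (5,9)@(11, 19): e=[-6,0,18] → ·  [on edge]
  covered (2 px):
    · · · · · · · ·
    · · · · · · · ·
    · · · · · · · ·
    · # · · · · · ·
    · · · · · · · ·
    · · · · · · · ·
    · · · · · · · ·
    · · · · · · · ·
    · · · · # · · ·
    · · · · · · · ·

Final: 4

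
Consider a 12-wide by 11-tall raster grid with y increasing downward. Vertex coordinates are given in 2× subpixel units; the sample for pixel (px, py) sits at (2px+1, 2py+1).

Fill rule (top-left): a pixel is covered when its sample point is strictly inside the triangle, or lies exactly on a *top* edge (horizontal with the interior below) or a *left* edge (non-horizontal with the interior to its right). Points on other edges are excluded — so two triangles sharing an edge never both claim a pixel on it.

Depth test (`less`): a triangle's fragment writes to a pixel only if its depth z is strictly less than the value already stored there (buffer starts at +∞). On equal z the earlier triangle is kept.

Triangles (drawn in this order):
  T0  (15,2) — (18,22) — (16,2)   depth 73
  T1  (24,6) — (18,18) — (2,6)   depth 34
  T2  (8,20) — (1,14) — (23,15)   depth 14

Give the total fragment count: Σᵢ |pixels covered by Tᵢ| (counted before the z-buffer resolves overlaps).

T0:
  2·area = 20  (B↔C swapped to make it positive)
  edge (15, 2)→(16, 2): d=(1,0) top-left  bias=+0
  edge (16, 2)→(18, 22): d=(2,20) right/bottom  bias=-1
  edge (18, 22)→(15, 2): d=(-3,-20) top-left  bias=+0
    (8,6)@(17, 13): e=[11,2,7] → X
    (9,6)@(19, 13): e=[11,-38,47] → .
    (8,7)@(17, 15): e=[13,6,1] → X
    (9,7)@(19, 15): e=[13,-34,41] → .
    (8,8)@(17, 17): e=[15,10,-5] → .
  covered (2 px):
    . . . . . . . . . . . .
    . . . . . . . . . . . .
    . . . . . . . . . . . .
    . . . . . . . . . . . .
    . . . . . . . . . . . .
    . . . . . . . . . . . .
    . . . . . . . . X . . .
    . . . . . . . . X . . .
    . . . . . . . . . . . .
    . . . . . . . . . . . .
    . . . . . . . . . . . .
T1:
  2·area = 264
  edge (24, 6)→(18, 18): d=(-6,12) right/bottom  bias=-1
  edge (18, 18)→(2, 6): d=(-16,-12) top-left  bias=+0
  edge (2, 6)→(24, 6): d=(22,0) top-left  bias=+0
    (2,3)@(5, 7): e=[222,20,22] → X
    (3,3)@(7, 7): e=[198,44,22] → X
    (4,3)@(9, 7): e=[174,68,22] → X
    (5,3)@(11, 7): e=[150,92,22] → X
    (6,3)@(13, 7): e=[126,116,22] → X
    (7,3)@(15, 7): e=[102,140,22] → X
    (8,3)@(17, 7): e=[78,164,22] → X
    (9,3)@(19, 7): e=[54,188,22] → X
    (10,3)@(21, 7): e=[30,212,22] → X
    (11,3)@(23, 7): e=[6,236,22] → X
    (2,4)@(5, 9): e=[210,-12,66] → .
    (3,4)@(7, 9): e=[186,12,66] → X
  covered (33 px):
    . . . . . . . . . . . .
    . . . . . . . . . . . .
    . . . . . . . . . . . .
    . . X X X X X X X X X X
    . . . X X X X X X X X .
    . . . . X X X X X X X .
    . . . . . . X X X X . .
    . . . . . . . X X X . .
    . . . . . . . . X . . .
    . . . . . . . . . . . .
    . . . . . . . . . . . .
T2:
  2·area = 125
  edge (8, 20)→(1, 14): d=(-7,-6) top-left  bias=+0
  edge (1, 14)→(23, 15): d=(22,1) right/bottom  bias=-1
  edge (23, 15)→(8, 20): d=(-15,5) right/bottom  bias=-1
    (1,7)@(3, 15): e=[5,20,100] → X
    (2,7)@(5, 15): e=[17,18,90] → X
    (3,7)@(7, 15): e=[29,16,80] → X
    (4,7)@(9, 15): e=[41,14,70] → X
    (5,7)@(11, 15): e=[53,12,60] → X
    (6,7)@(13, 15): e=[65,10,50] → X
    (7,7)@(15, 15): e=[77,8,40] → X
    (8,7)@(17, 15): e=[89,6,30] → X
    (9,7)@(19, 15): e=[101,4,20] → X
    (10,7)@(21, 15): e=[113,2,10] → X
    (11,7)@(23, 15): e=[125,0,0] → .  [on edge]
    (1,8)@(3, 17): e=[-9,64,70] → .
    (8,8)@(17, 17): e=[75,50,0] → .  [on edge]
    (5,9)@(11, 19): e=[25,100,0] → .  [on edge]
    (2,10)@(5, 21): e=[-25,150,0] → .  [on edge]
  covered (18 px):
    . . . . . . . . . . . .
    . . . . . . . . . . . .
    . . . . . . . . . . . .
    . . . . . . . . . . . .
    . . . . . . . . . . . .
    . . . . . . . . . . . .
    . . . . . . . . . . . .
    . X X X X X X X X X X .
    . . X X X X X X . . . .
    . . . X X . . . . . . .
    . . . . . . . . . . . .

Answer: 53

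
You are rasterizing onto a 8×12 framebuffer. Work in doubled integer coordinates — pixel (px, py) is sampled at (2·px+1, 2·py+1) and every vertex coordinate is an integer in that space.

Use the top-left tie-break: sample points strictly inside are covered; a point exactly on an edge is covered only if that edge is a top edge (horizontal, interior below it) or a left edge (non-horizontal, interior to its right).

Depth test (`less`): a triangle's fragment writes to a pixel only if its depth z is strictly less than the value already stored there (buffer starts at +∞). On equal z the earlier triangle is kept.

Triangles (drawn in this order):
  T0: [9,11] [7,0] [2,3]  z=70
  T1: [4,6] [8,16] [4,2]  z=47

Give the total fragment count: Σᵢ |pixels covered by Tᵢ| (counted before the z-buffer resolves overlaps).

T0:
  2·area = 61  (B↔C swapped to make it positive)
  edge (9, 11)→(2, 3): d=(-7,-8) top-left  bias=+0
  edge (2, 3)→(7, 0): d=(5,-3) top-left  bias=+0
  edge (7, 0)→(9, 11): d=(2,11) right/bottom  bias=-1
    (3,0)@(7, 1): e=[54,5,2] → █
    (4,0)@(9, 1): e=[70,11,-20] → ·
    (1,1)@(3, 3): e=[8,3,50] → █
    (2,1)@(5, 3): e=[24,9,28] → █
    (4,1)@(9, 3): e=[56,21,-16] → ·
    (1,2)@(3, 5): e=[-6,13,54] → ·
    (2,2)@(5, 5): e=[10,19,32] → █
    (4,2)@(9, 5): e=[42,31,-12] → ·
    (2,3)@(5, 7): e=[-4,29,36] → ·
    (3,3)@(7, 7): e=[12,35,14] → █
    (4,3)@(9, 7): e=[28,41,-8] → ·
    (3,4)@(7, 9): e=[-2,45,18] → ·
    (4,5)@(9, 11): e=[0,61,0] → ·  [on edge]
  covered (7 px):
    · · · █ · · · ·
    · █ █ █ · · · ·
    · · █ █ · · · ·
    · · · █ · · · ·
    · · · · · · · ·
    · · · · · · · ·
    · · · · · · · ·
    · · · · · · · ·
    · · · · · · · ·
    · · · · · · · ·
    · · · · · · · ·
    · · · · · · · ·
T1:
  2·area = 16  (B↔C swapped to make it positive)
  edge (4, 6)→(4, 2): d=(0,-4) top-left  bias=+0
  edge (4, 2)→(8, 16): d=(4,14) right/bottom  bias=-1
  edge (8, 16)→(4, 6): d=(-4,-10) top-left  bias=+0
    (2,3)@(5, 7): e=[4,6,6] → █
    (3,3)@(7, 7): e=[12,-22,26] → ·
    (2,4)@(5, 9): e=[4,14,-2] → ·
    (3,6)@(7, 13): e=[12,2,2] → █
    (4,6)@(9, 13): e=[20,-26,22] → ·
    (3,7)@(7, 15): e=[12,10,-6] → ·
  covered (2 px):
    · · · · · · · ·
    · · · · · · · ·
    · · · · · · · ·
    · · █ · · · · ·
    · · · · · · · ·
    · · · · · · · ·
    · · · █ · · · ·
    · · · · · · · ·
    · · · · · · · ·
    · · · · · · · ·
    · · · · · · · ·
    · · · · · · · ·

Final: 9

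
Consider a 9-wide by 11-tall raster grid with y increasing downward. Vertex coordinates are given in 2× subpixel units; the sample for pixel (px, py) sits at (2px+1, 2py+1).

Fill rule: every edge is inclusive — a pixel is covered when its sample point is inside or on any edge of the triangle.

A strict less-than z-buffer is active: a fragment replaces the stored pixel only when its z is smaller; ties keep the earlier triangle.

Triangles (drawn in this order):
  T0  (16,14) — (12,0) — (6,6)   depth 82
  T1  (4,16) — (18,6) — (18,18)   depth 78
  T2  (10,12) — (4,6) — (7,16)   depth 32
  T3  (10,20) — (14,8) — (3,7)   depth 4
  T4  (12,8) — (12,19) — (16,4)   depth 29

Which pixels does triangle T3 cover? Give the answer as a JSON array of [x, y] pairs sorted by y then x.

T0:
  2·area = 108  (B↔C swapped to make it positive)
  edge (16, 14)→(6, 6): d=(-10,-8) inclusive
  edge (6, 6)→(12, 0): d=(6,-6) inclusive
  edge (12, 0)→(16, 14): d=(4,14) inclusive
    (5,0)@(11, 1): e=[90,0,18] → X  [on edge]
    (6,0)@(13, 1): e=[106,12,-10] → .
    (4,1)@(9, 3): e=[54,0,54] → X  [on edge]
    (6,1)@(13, 3): e=[86,24,-2] → .
    (3,2)@(7, 5): e=[18,0,90] → X  [on edge]
    (6,2)@(13, 5): e=[66,36,6] → X
    (7,2)@(15, 5): e=[82,48,-22] → .
    (2,3)@(5, 7): e=[-18,0,126] → .  [on edge]
    (3,3)@(7, 7): e=[-2,12,98] → .
    (4,3)@(9, 7): e=[14,24,70] → X
    (7,3)@(15, 7): e=[62,60,-14] → .
    (1,4)@(3, 9): e=[-54,0,162] → .  [on edge]
    (0,5)@(1, 11): e=[-90,0,198] → .  [on edge]
  covered (15 px):
    . . . . . X . . .
    . . . . X X . . .
    . . . X X X X . .
    . . . . X X X . .
    . . . . . X X . .
    . . . . . . X X .
    . . . . . . . X .
    . . . . . . . . .
    . . . . . . . . .
    . . . . . . . . .
    . . . . . . . . .
T1:
  2·area = 168
  edge (4, 16)→(18, 6): d=(14,-10) inclusive
  edge (18, 6)→(18, 18): d=(0,12) inclusive
  edge (18, 18)→(4, 16): d=(-14,-2) inclusive
    (8,3)@(17, 7): e=[4,12,152] → X
    (7,4)@(15, 9): e=[12,36,120] → X
    (5,5)@(11, 11): e=[0,84,84] → X  [on edge]
    (6,5)@(13, 11): e=[20,60,88] → X
    (4,6)@(9, 13): e=[8,108,52] → X
    (3,7)@(7, 15): e=[16,132,20] → X
    (3,8)@(7, 17): e=[44,132,-8] → .
    (4,8)@(9, 17): e=[64,108,-4] → .
    (5,8)@(11, 17): e=[84,84,0] → X  [on edge]
    (5,9)@(11, 19): e=[112,84,-28] → .
    (6,9)@(13, 19): e=[132,60,-24] → .
    (7,9)@(15, 19): e=[152,36,-20] → .
  covered (22 px):
    . . . . . . . . .
    . . . . . . . . .
    . . . . . . . . .
    . . . . . . . . X
    . . . . . . . X X
    . . . . . X X X X
    . . . . X X X X X
    . . . X X X X X X
    . . . . . X X X X
    . . . . . . . . .
    . . . . . . . . .
T2:
  2·area = 42  (B↔C swapped to make it positive)
  edge (10, 12)→(7, 16): d=(-3,4) inclusive
  edge (7, 16)→(4, 6): d=(-3,-10) inclusive
  edge (4, 6)→(10, 12): d=(6,6) inclusive
    (0,1)@(1, 3): e=[63,-21,0] → .  [on edge]
    (1,2)@(3, 5): e=[49,-7,0] → .  [on edge]
    (2,3)@(5, 7): e=[35,7,0] → X  [on edge]
    (3,3)@(7, 7): e=[27,27,-12] → .
    (2,4)@(5, 9): e=[29,1,12] → X
    (3,4)@(7, 9): e=[21,21,0] → X  [on edge]
    (4,4)@(9, 9): e=[13,41,-12] → .
    (2,5)@(5, 11): e=[23,-5,24] → .
    (3,5)@(7, 11): e=[15,15,12] → X
    (4,5)@(9, 11): e=[7,35,0] → X  [on edge]
    (5,5)@(11, 11): e=[-1,55,-12] → .
    (3,6)@(7, 13): e=[9,9,24] → X
    (5,6)@(11, 13): e=[-7,49,0] → .  [on edge]
    (6,7)@(13, 15): e=[-21,63,0] → .  [on edge]
    (7,8)@(15, 17): e=[-35,77,0] → .  [on edge]
    (8,9)@(17, 19): e=[-49,91,0] → .  [on edge]
  covered (8 px):
    . . . . . . . . .
    . . . . . . . . .
    . . . . . . . . .
    . . X . . . . . .
    . . X X . . . . .
    . . . X X . . . .
    . . . X X . . . .
    . . . X . . . . .
    . . . . . . . . .
    . . . . . . . . .
    . . . . . . . . .
T3:
  2·area = 136  (B↔C swapped to make it positive)
  edge (10, 20)→(3, 7): d=(-7,-13) inclusive
  edge (3, 7)→(14, 8): d=(11,1) inclusive
  edge (14, 8)→(10, 20): d=(-4,12) inclusive
    (7,2)@(15, 5): e=[170,-34,0] → .  [on edge]
    (1,3)@(3, 7): e=[0,0,136] → X  [on edge]
    (2,3)@(5, 7): e=[26,-2,112] → .
    (1,4)@(3, 9): e=[-14,22,128] → .
    (2,4)@(5, 9): e=[12,20,104] → X
    (3,4)@(7, 9): e=[38,18,80] → X
    (4,4)@(9, 9): e=[64,16,56] → X
    (5,4)@(11, 9): e=[90,14,32] → X
    (6,4)@(13, 9): e=[116,12,8] → X
    (7,4)@(15, 9): e=[142,10,-16] → .
    (2,5)@(5, 11): e=[-2,42,96] → .
    (3,5)@(7, 11): e=[24,40,72] → X
    (6,5)@(13, 11): e=[102,34,0] → X  [on edge]
    (5,8)@(11, 17): e=[34,102,0] → X  [on edge]
  covered (17 px):
    . . . . . . . . .
    . . . . . . . . .
    . . . . . . . . .
    . X . . . . . . .
    . . X X X X X . .
    . . . X X X X . .
    . . . X X X . . .
    . . . . X X . . .
    . . . . X X . . .
    . . . . . . . . .
    . . . . . . . . .
T4:
  2·area = 44  (B↔C swapped to make it positive)
  edge (12, 8)→(16, 4): d=(4,-4) inclusive
  edge (16, 4)→(12, 19): d=(-4,15) inclusive
  edge (12, 19)→(12, 8): d=(0,-11) inclusive
    (8,1)@(17, 3): e=[0,-11,55] → .  [on edge]
    (7,2)@(15, 5): e=[0,11,33] → X  [on edge]
    (8,2)@(17, 5): e=[8,-19,55] → .
    (6,3)@(13, 7): e=[0,33,11] → X  [on edge]
    (8,3)@(17, 7): e=[16,-27,55] → .
    (5,4)@(11, 9): e=[0,55,-11] → .  [on edge]
    (6,4)@(13, 9): e=[8,25,11] → X
    (7,4)@(15, 9): e=[16,-5,33] → .
    (4,5)@(9, 11): e=[0,77,-33] → .  [on edge]
    (6,5)@(13, 11): e=[16,17,11] → X
    (7,5)@(15, 11): e=[24,-13,33] → .
    (3,6)@(7, 13): e=[0,99,-55] → .  [on edge]
    (2,7)@(5, 15): e=[0,121,-77] → .  [on edge]
    (1,8)@(3, 17): e=[0,143,-99] → .  [on edge]
    (0,9)@(1, 19): e=[0,165,-121] → .  [on edge]
  covered (7 px):
    . . . . . . . . .
    . . . . . . . . .
    . . . . . . . X .
    . . . . . . X X .
    . . . . . . X . .
    . . . . . . X . .
    . . . . . . X . .
    . . . . . . X . .
    . . . . . . . . .
    . . . . . . . . .
    . . . . . . . . .

Answer: [[1,3],[2,4],[3,4],[4,4],[5,4],[6,4],[3,5],[4,5],[5,5],[6,5],[3,6],[4,6],[5,6],[4,7],[5,7],[4,8],[5,8]]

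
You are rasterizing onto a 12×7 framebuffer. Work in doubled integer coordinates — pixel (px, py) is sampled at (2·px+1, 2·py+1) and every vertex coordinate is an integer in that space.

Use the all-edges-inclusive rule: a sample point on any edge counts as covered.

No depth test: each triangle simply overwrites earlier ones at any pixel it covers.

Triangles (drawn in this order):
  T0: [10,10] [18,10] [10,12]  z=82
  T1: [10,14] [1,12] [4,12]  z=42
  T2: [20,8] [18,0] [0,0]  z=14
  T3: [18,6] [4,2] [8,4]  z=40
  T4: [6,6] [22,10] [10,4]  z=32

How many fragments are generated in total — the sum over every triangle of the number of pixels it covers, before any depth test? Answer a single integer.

T0:
  2·area = 16
  edge (10, 10)→(18, 10): d=(8,0) inclusive
  edge (18, 10)→(10, 12): d=(-8,2) inclusive
  edge (10, 12)→(10, 10): d=(0,-2) inclusive
    (5,5)@(11, 11): e=[8,6,2] → X
    (6,5)@(13, 11): e=[8,2,6] → X
    (7,5)@(15, 11): e=[8,-2,10] → .
    (5,6)@(11, 13): e=[24,-10,2] → .
    (6,6)@(13, 13): e=[24,-14,6] → .
  covered (2 px):
    . . . . . . . . . . . .
    . . . . . . . . . . . .
    . . . . . . . . . . . .
    . . . . . . . . . . . .
    . . . . . . . . . . . .
    . . . . . X X . . . . .
    . . . . . . . . . . . .
T1:
  2·area = 6
  edge (10, 14)→(1, 12): d=(-9,-2) inclusive
  edge (1, 12)→(4, 12): d=(3,0) inclusive
  edge (4, 12)→(10, 14): d=(6,2) inclusive
    (0,5)@(1, 11): e=[9,-3,0] → .  [on edge]
    (3,6)@(7, 13): e=[3,3,0] → X  [on edge]
    (4,6)@(9, 13): e=[7,3,-4] → .
  covered (1 px):
    . . . . . . . . . . . .
    . . . . . . . . . . . .
    . . . . . . . . . . . .
    . . . . . . . . . . . .
    . . . . . . . . . . . .
    . . . . . . . . . . . .
    . . . X . . . . . . . .
T2:
  2·area = 144  (B↔C swapped to make it positive)
  edge (20, 8)→(0, 0): d=(-20,-8) inclusive
  edge (0, 0)→(18, 0): d=(18,0) inclusive
  edge (18, 0)→(20, 8): d=(2,8) inclusive
    (1,0)@(3, 1): e=[4,18,122] → X
    (2,0)@(5, 1): e=[20,18,106] → X
    (3,0)@(7, 1): e=[36,18,90] → X
    (4,0)@(9, 1): e=[52,18,74] → X
    (5,0)@(11, 1): e=[68,18,58] → X
    (6,0)@(13, 1): e=[84,18,42] → X
    (7,0)@(15, 1): e=[100,18,26] → X
    (8,0)@(17, 1): e=[116,18,10] → X
    (9,0)@(19, 1): e=[132,18,-6] → .
    (1,1)@(3, 3): e=[-36,54,126] → .
    (2,1)@(5, 3): e=[-20,54,110] → .
    (3,1)@(7, 3): e=[-4,54,94] → .
  covered (18 px):
    . X X X X X X X X . . .
    . . . . X X X X X . . .
    . . . . . . X X X X . .
    . . . . . . . . . X . .
    . . . . . . . . . . . .
    . . . . . . . . . . . .
    . . . . . . . . . . . .
T3:
  2·area = 12  (B↔C swapped to make it positive)
  edge (18, 6)→(8, 4): d=(-10,-2) inclusive
  edge (8, 4)→(4, 2): d=(-4,-2) inclusive
  edge (4, 2)→(18, 6): d=(14,4) inclusive
    (1,1)@(3, 3): e=[0,-6,18] → .  [on edge]
    (3,1)@(7, 3): e=[8,2,2] → X
    (4,1)@(9, 3): e=[12,6,-6] → .
    (3,2)@(7, 5): e=[-12,-6,30] → .
    (6,2)@(13, 5): e=[0,6,6] → X  [on edge]
    (7,2)@(15, 5): e=[4,10,-2] → .
    (6,3)@(13, 7): e=[-20,-2,34] → .
    (11,3)@(23, 7): e=[0,18,-6] → .  [on edge]
  covered (2 px):
    . . . . . . . . . . . .
    . . . X . . . . . . . .
    . . . . . . X . . . . .
    . . . . . . . . . . . .
    . . . . . . . . . . . .
    . . . . . . . . . . . .
    . . . . . . . . . . . .
T4:
  2·area = 48  (B↔C swapped to make it positive)
  edge (6, 6)→(10, 4): d=(4,-2) inclusive
  edge (10, 4)→(22, 10): d=(12,6) inclusive
  edge (22, 10)→(6, 6): d=(-16,-4) inclusive
    (4,2)@(9, 5): e=[2,18,28] → X
    (5,2)@(11, 5): e=[6,6,36] → X
    (6,2)@(13, 5): e=[10,-6,44] → .
    (4,3)@(9, 7): e=[10,42,-4] → .
    (5,3)@(11, 7): e=[14,30,4] → X
    (6,3)@(13, 7): e=[18,18,12] → X
    (7,3)@(15, 7): e=[22,6,20] → X
    (8,3)@(17, 7): e=[26,-6,28] → .
    (5,4)@(11, 9): e=[22,54,-28] → .
    (6,4)@(13, 9): e=[26,42,-20] → .
    (7,4)@(15, 9): e=[30,30,-12] → .
    (9,4)@(19, 9): e=[38,6,4] → X
  covered (6 px):
    . . . . . . . . . . . .
    . . . . . . . . . . . .
    . . . . X X . . . . . .
    . . . . . X X X . . . .
    . . . . . . . . . X . .
    . . . . . . . . . . . .
    . . . . . . . . . . . .

Result: 29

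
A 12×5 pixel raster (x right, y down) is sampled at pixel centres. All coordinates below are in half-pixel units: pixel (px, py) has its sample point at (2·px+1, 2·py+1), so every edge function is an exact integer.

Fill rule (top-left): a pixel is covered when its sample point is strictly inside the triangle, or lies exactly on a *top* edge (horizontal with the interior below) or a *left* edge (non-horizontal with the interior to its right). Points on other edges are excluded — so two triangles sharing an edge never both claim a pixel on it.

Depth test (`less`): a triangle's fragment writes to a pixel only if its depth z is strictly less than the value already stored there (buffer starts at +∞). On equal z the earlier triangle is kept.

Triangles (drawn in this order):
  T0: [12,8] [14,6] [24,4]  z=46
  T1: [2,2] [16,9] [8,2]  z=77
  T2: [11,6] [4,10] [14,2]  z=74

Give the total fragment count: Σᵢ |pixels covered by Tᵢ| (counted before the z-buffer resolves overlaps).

T0:
  2·area = 16
  edge (12, 8)→(14, 6): d=(2,-2) top-left  bias=+0
  edge (14, 6)→(24, 4): d=(10,-2) top-left  bias=+0
  edge (24, 4)→(12, 8): d=(-12,4) right/bottom  bias=-1
    (9,0)@(19, 1): e=[0,-40,56] → ·  [on edge]
    (8,1)@(17, 3): e=[0,-24,40] → ·  [on edge]
    (7,2)@(15, 5): e=[0,-8,24] → ·  [on edge]
    (9,2)@(19, 5): e=[8,0,8] → #  [on edge]
    (10,2)@(21, 5): e=[12,4,0] → ·  [on edge]
    (4,3)@(9, 7): e=[-8,0,24] → ·  [on edge]
    (6,3)@(13, 7): e=[0,8,8] → #  [on edge]
    (7,3)@(15, 7): e=[4,12,0] → ·  [on edge]
    (9,3)@(19, 7): e=[12,20,-16] → ·
    (4,4)@(9, 9): e=[-4,20,0] → ·  [on edge]
    (5,4)@(11, 9): e=[0,24,-8] → ·  [on edge]
    (6,4)@(13, 9): e=[4,28,-16] → ·
  covered (2 px):
    · · · · · · · · · · · ·
    · · · · · · · · · · · ·
    · · · · · · · · · # · ·
    · · · · · · # · · · · ·
    · · · · · · · · · · · ·
T1:
  2·area = 42  (B↔C swapped to make it positive)
  edge (2, 2)→(8, 2): d=(6,0) top-left  bias=+0
  edge (8, 2)→(16, 9): d=(8,7) right/bottom  bias=-1
  edge (16, 9)→(2, 2): d=(-14,-7) top-left  bias=+0
    (2,1)@(5, 3): e=[6,29,7] → #
    (3,1)@(7, 3): e=[6,15,21] → #
    (4,1)@(9, 3): e=[6,1,35] → #
    (5,1)@(11, 3): e=[6,-13,49] → ·
    (2,2)@(5, 5): e=[18,45,-21] → ·
    (3,2)@(7, 5): e=[18,31,-7] → ·
    (4,2)@(9, 5): e=[18,17,7] → #
    (5,2)@(11, 5): e=[18,3,21] → #
    (6,2)@(13, 5): e=[18,-11,35] → ·
    (4,3)@(9, 7): e=[30,33,-21] → ·
    (5,3)@(11, 7): e=[30,19,-7] → ·
    (6,3)@(13, 7): e=[30,5,7] → #
  covered (6 px):
    · · · · · · · · · · · ·
    · · # # # · · · · · · ·
    · · · · # # · · · · · ·
    · · · · · · # · · · · ·
    · · · · · · · · · · · ·
T2:
  2·area = 16
  edge (11, 6)→(4, 10): d=(-7,4) right/bottom  bias=-1
  edge (4, 10)→(14, 2): d=(10,-8) top-left  bias=+0
  edge (14, 2)→(11, 6): d=(-3,4) right/bottom  bias=-1
    (6,1)@(13, 3): e=[13,2,1] → #
    (7,1)@(15, 3): e=[5,18,-7] → ·
    (5,2)@(11, 5): e=[7,6,3] → #
    (6,2)@(13, 5): e=[-1,22,-5] → ·
    (4,3)@(9, 7): e=[1,10,5] → #
    (5,3)@(11, 7): e=[-7,26,-3] → ·
    (4,4)@(9, 9): e=[-13,30,-1] → ·
  covered (3 px):
    · · · · · · · · · · · ·
    · · · · · · # · · · · ·
    · · · · · # · · · · · ·
    · · · · # · · · · · · ·
    · · · · · · · · · · · ·

Answer: 11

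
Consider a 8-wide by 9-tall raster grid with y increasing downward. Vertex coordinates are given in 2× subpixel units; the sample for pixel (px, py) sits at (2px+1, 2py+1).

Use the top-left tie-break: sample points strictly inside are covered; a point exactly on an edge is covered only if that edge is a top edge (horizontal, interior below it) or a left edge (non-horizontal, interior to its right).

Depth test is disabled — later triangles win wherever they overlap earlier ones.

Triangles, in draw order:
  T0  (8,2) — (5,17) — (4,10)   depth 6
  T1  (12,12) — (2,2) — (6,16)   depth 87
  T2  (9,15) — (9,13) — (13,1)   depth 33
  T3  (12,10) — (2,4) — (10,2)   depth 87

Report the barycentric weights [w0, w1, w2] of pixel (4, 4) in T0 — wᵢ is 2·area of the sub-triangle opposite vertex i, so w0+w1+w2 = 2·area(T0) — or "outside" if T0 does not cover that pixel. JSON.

T0:
  2·area = 36
  edge (8, 2)→(5, 17): d=(-3,15) right/bottom  bias=-1
  edge (5, 17)→(4, 10): d=(-1,-7) top-left  bias=+0
  edge (4, 10)→(8, 2): d=(4,-8) top-left  bias=+0
    (1,1)@(3, 3): e=[72,0,-36] → .  [on edge]
    (3,2)@(7, 5): e=[6,26,4] → X
    (4,2)@(9, 5): e=[-24,40,20] → .
    (3,3)@(7, 7): e=[0,24,12] → .  [on edge]
    (2,4)@(5, 9): e=[24,8,4] → X
    (3,4)@(7, 9): e=[-6,22,20] → .
    (2,5)@(5, 11): e=[18,6,12] → X
    (3,5)@(7, 11): e=[-12,20,28] → .
    (2,6)@(5, 13): e=[12,4,20] → X
    (3,6)@(7, 13): e=[-18,18,36] → .
    (2,7)@(5, 15): e=[6,2,28] → X
    (3,7)@(7, 15): e=[-24,16,44] → .
    (2,8)@(5, 17): e=[0,0,36] → .  [on edge]
  covered (5 px):
    . . . . . . . .
    . . . . . . . .
    . . . X . . . .
    . . . . . . . .
    . . X . . . . .
    . . X . . . . .
    . . X . . . . .
    . . X . . . . .
    . . . . . . . .
T1:
  2·area = 100  (B↔C swapped to make it positive)
  edge (12, 12)→(6, 16): d=(-6,4) right/bottom  bias=-1
  edge (6, 16)→(2, 2): d=(-4,-14) top-left  bias=+0
  edge (2, 2)→(12, 12): d=(10,10) right/bottom  bias=-1
    (0,0)@(1, 1): e=[110,-10,0] → .  [on edge]
    (1,1)@(3, 3): e=[90,10,0] → .  [on edge]
    (1,2)@(3, 5): e=[78,2,20] → X
    (2,2)@(5, 5): e=[70,30,0] → .  [on edge]
    (1,3)@(3, 7): e=[66,-6,40] → .
    (2,3)@(5, 7): e=[58,22,20] → X
    (3,3)@(7, 7): e=[50,50,0] → .  [on edge]
    (2,4)@(5, 9): e=[46,14,40] → X
    (3,4)@(7, 9): e=[38,42,20] → X
    (4,4)@(9, 9): e=[30,70,0] → .  [on edge]
    (2,5)@(5, 11): e=[34,6,60] → X
    (4,5)@(9, 11): e=[18,62,20] → X
    (5,5)@(11, 11): e=[10,90,0] → .  [on edge]
    (6,6)@(13, 13): e=[-10,110,0] → .  [on edge]
    (7,7)@(15, 15): e=[-30,130,0] → .  [on edge]
  covered (10 px):
    . . . . . . . .
    . . . . . . . .
    . X . . . . . .
    . . X . . . . .
    . . X X . . . .
    . . X X X . . .
    . . . X X . . .
    . . . X . . . .
    . . . . . . . .
T2:
  2·area = 8
  edge (9, 15)→(9, 13): d=(0,-2) top-left  bias=+0
  edge (9, 13)→(13, 1): d=(4,-12) top-left  bias=+0
  edge (13, 1)→(9, 15): d=(-4,14) right/bottom  bias=-1
    (4,0)@(9, 1): e=[0,-48,56] → .  [on edge]
    (6,0)@(13, 1): e=[8,0,0] → .  [on edge]
    (4,1)@(9, 3): e=[0,-40,48] → .  [on edge]
    (4,2)@(9, 5): e=[0,-32,40] → .  [on edge]
    (4,3)@(9, 7): e=[0,-24,32] → .  [on edge]
    (5,3)@(11, 7): e=[4,0,4] → X  [on edge]
    (6,3)@(13, 7): e=[8,24,-24] → .
    (4,4)@(9, 9): e=[0,-16,24] → .  [on edge]
    (5,4)@(11, 9): e=[4,8,-4] → .
    (4,5)@(9, 11): e=[0,-8,16] → .  [on edge]
    (4,6)@(9, 13): e=[0,0,8] → X  [on edge]
    (5,6)@(11, 13): e=[4,24,-20] → .
    (4,7)@(9, 15): e=[0,8,0] → .  [on edge]
    (4,8)@(9, 17): e=[0,16,-8] → .  [on edge]
  covered (2 px):
    . . . . . . . .
    . . . . . . . .
    . . . . . . . .
    . . . . . X . .
    . . . . . . . .
    . . . . . . . .
    . . . . X . . .
    . . . . . . . .
    . . . . . . . .
T3:
  2·area = 68
  edge (12, 10)→(2, 4): d=(-10,-6) top-left  bias=+0
  edge (2, 4)→(10, 2): d=(8,-2) top-left  bias=+0
  edge (10, 2)→(12, 10): d=(2,8) right/bottom  bias=-1
    (3,1)@(7, 3): e=[40,2,26] → X
    (4,1)@(9, 3): e=[52,6,10] → X
    (5,1)@(11, 3): e=[64,10,-6] → .
    (2,2)@(5, 5): e=[8,14,46] → X
    (5,2)@(11, 5): e=[44,26,-2] → .
    (2,3)@(5, 7): e=[-12,30,50] → .
    (3,3)@(7, 7): e=[0,34,34] → X  [on edge]
    (5,3)@(11, 7): e=[24,42,2] → X
    (6,3)@(13, 7): e=[36,46,-14] → .
    (3,4)@(7, 9): e=[-20,50,38] → .
    (4,4)@(9, 9): e=[-8,54,22] → .
    (5,4)@(11, 9): e=[4,58,6] → X
  covered (9 px):
    . . . . . . . .
    . . . X X . . .
    . . X X X . . .
    . . . X X X . .
    . . . . . X . .
    . . . . . . . .
    . . . . . . . .
    . . . . . . . .
    . . . . . . . .

Result: "outside"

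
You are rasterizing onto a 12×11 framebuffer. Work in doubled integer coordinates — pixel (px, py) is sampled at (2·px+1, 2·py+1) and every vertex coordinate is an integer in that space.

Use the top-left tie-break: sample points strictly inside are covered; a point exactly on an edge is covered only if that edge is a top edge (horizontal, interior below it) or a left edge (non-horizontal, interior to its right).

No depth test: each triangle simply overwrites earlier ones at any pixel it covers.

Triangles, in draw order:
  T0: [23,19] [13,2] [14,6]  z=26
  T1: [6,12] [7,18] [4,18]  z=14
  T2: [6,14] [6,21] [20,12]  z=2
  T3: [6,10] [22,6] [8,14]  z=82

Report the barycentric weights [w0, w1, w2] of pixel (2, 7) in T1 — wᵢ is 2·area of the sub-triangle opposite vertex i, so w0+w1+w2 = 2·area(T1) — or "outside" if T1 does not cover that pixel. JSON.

T0:
  2·area = 23  (B↔C swapped to make it positive)
  edge (23, 19)→(14, 6): d=(-9,-13) top-left  bias=+0
  edge (14, 6)→(13, 2): d=(-1,-4) top-left  bias=+0
  edge (13, 2)→(23, 19): d=(10,17) right/bottom  bias=-1
    (7,3)@(15, 7): e=[4,3,16] → █
    (8,3)@(17, 7): e=[30,11,-18] → ·
    (7,4)@(15, 9): e=[-14,1,36] → ·
    (8,4)@(17, 9): e=[12,9,2] → █
    (9,4)@(19, 9): e=[38,17,-32] → ·
    (8,5)@(17, 11): e=[-6,7,22] → ·
    (9,6)@(19, 13): e=[2,13,8] → █
    (10,6)@(21, 13): e=[28,21,-26] → ·
    (9,7)@(19, 15): e=[-16,11,28] → ·
    (11,9)@(23, 19): e=[0,23,0] → ·  [on edge]
  covered (3 px):
    · · · · · · · · · · · ·
    · · · · · · · · · · · ·
    · · · · · · · · · · · ·
    · · · · · · · █ · · · ·
    · · · · · · · · █ · · ·
    · · · · · · · · · · · ·
    · · · · · · · · · █ · ·
    · · · · · · · · · · · ·
    · · · · · · · · · · · ·
    · · · · · · · · · · · ·
    · · · · · · · · · · · ·
T1:
  2·area = 18
  edge (6, 12)→(7, 18): d=(1,6) right/bottom  bias=-1
  edge (7, 18)→(4, 18): d=(-3,0) right/bottom  bias=-1
  edge (4, 18)→(6, 12): d=(2,-6) top-left  bias=+0
    (4,1)@(9, 3): e=[-27,45,0] → ·  [on edge]
    (3,4)@(7, 9): e=[-9,27,0] → ·  [on edge]
    (2,7)@(5, 15): e=[9,9,0] → █  [on edge]
    (3,7)@(7, 15): e=[-3,9,12] → ·
    (2,8)@(5, 17): e=[11,3,4] → █
    (3,8)@(7, 17): e=[-1,3,16] → ·
    (2,9)@(5, 19): e=[13,-3,8] → ·
    (1,10)@(3, 21): e=[27,-9,0] → ·  [on edge]
  covered (2 px):
    · · · · · · · · · · · ·
    · · · · · · · · · · · ·
    · · · · · · · · · · · ·
    · · · · · · · · · · · ·
    · · · · · · · · · · · ·
    · · · · · · · · · · · ·
    · · · · · · · · · · · ·
    · · █ · · · · · · · · ·
    · · █ · · · · · · · · ·
    · · · · · · · · · · · ·
    · · · · · · · · · · · ·
T2:
  2·area = 98  (B↔C swapped to make it positive)
  edge (6, 14)→(20, 12): d=(14,-2) top-left  bias=+0
  edge (20, 12)→(6, 21): d=(-14,9) right/bottom  bias=-1
  edge (6, 21)→(6, 14): d=(0,-7) top-left  bias=+0
    (6,6)@(13, 13): e=[0,49,49] → █  [on edge]
    (7,6)@(15, 13): e=[4,31,63] → █
    (8,6)@(17, 13): e=[8,13,77] → █
    (9,6)@(19, 13): e=[12,-5,91] → ·
    (3,7)@(7, 15): e=[16,75,7] → █
    (4,7)@(9, 15): e=[20,57,21] → █
    (5,7)@(11, 15): e=[24,39,35] → █
    (8,7)@(17, 15): e=[36,-15,77] → ·
    (3,8)@(7, 17): e=[44,47,7] → █
    (6,8)@(13, 17): e=[56,-7,49] → ·
    (7,8)@(15, 17): e=[60,-25,63] → ·
    (3,9)@(7, 19): e=[72,19,7] → █
  covered (13 px):
    · · · · · · · · · · · ·
    · · · · · · · · · · · ·
    · · · · · · · · · · · ·
    · · · · · · · · · · · ·
    · · · · · · · · · · · ·
    · · · · · · · · · · · ·
    · · · · · · █ █ █ · · ·
    · · · █ █ █ █ █ · · · ·
    · · · █ █ █ · · · · · ·
    · · · █ █ · · · · · · ·
    · · · · · · · · · · · ·
T3:
  2·area = 72
  edge (6, 10)→(22, 6): d=(16,-4) top-left  bias=+0
  edge (22, 6)→(8, 14): d=(-14,8) right/bottom  bias=-1
  edge (8, 14)→(6, 10): d=(-2,-4) top-left  bias=+0
    (9,3)@(19, 7): e=[4,10,58] → █
    (10,3)@(21, 7): e=[12,-6,66] → ·
    (5,4)@(11, 9): e=[4,46,22] → █
    (6,4)@(13, 9): e=[12,30,30] → █
    (7,4)@(15, 9): e=[20,14,38] → █
    (8,4)@(17, 9): e=[28,-2,46] → ·
    (9,4)@(19, 9): e=[36,-18,54] → ·
    (3,5)@(7, 11): e=[20,50,2] → █
    (4,5)@(9, 11): e=[28,34,10] → █
    (7,5)@(15, 11): e=[52,-14,34] → ·
    (3,6)@(7, 13): e=[52,22,-2] → ·
    (4,6)@(9, 13): e=[60,6,6] → █
  covered (9 px):
    · · · · · · · · · · · ·
    · · · · · · · · · · · ·
    · · · · · · · · · · · ·
    · · · · · · · · · █ · ·
    · · · · · █ █ █ · · · ·
    · · · █ █ █ █ · · · · ·
    · · · · █ · · · · · · ·
    · · · · · · · · · · · ·
    · · · · · · · · · · · ·
    · · · · · · · · · · · ·
    · · · · · · · · · · · ·

Result: [9,0,9]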